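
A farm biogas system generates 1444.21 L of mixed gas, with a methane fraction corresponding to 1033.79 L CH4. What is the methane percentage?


CH4% = V_CH4 / V_total * 100
= 1033.79 / 1444.21 * 100
= 71.5817%

71.5817%


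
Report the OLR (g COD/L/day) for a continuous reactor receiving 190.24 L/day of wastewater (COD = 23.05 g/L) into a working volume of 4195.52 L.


OLR = Q * S / V
= 190.24 * 23.05 / 4195.52
= 1.0452 g/L/day

1.0452 g/L/day


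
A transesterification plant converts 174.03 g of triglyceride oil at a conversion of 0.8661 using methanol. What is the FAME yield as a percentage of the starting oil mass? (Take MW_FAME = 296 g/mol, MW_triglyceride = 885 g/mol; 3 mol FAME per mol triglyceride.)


m_FAME = oil * conv * (3 * 296 / 885) = oil * conv * (888/885)
= 174.03 * 0.8661 * 888 / 885
= 151.2383 g
Y = m_FAME / oil * 100 = conv * (888/885) * 100
= 0.8661 * 888 / 885 * 100
= 86.90%

86.90%


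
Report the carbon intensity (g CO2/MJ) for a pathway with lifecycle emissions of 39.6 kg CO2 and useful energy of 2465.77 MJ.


CI = CO2 * 1000 / E
= 39.6 * 1000 / 2465.77
= 16.0599 g CO2/MJ

16.0599 g CO2/MJ


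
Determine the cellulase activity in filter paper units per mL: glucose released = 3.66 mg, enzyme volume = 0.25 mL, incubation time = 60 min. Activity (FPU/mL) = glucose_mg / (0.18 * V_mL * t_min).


Activity = glucose_mg / (0.18 mg/umol * V_mL * t_min)
= 3.66 / (0.18 * 0.25 * 60)
= 1.3556 FPU/mL

1.3556 FPU/mL


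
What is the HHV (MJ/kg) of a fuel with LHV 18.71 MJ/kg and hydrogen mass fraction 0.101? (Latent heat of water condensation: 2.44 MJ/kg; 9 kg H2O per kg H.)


HHV = LHV + H_frac * 9 * 2.44
= 18.71 + 0.101 * 9 * 2.44
= 20.9280 MJ/kg

20.9280 MJ/kg


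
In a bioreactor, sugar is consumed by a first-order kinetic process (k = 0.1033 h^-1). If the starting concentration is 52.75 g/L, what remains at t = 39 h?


S = S0 * exp(-k * t)
S = 52.75 * exp(-0.1033 * 39)
S = 0.9388 g/L

0.9388 g/L


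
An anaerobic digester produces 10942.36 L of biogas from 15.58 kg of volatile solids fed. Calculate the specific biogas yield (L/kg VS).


Y = V / VS
= 10942.36 / 15.58
= 702.3338 L/kg VS

702.3338 L/kg VS


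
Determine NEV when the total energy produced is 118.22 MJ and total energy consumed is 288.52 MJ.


NEV = E_out - E_in
= 118.22 - 288.52
= -170.3000 MJ

-170.3000 MJ


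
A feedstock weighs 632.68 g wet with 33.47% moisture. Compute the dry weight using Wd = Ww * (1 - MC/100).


Wd = Ww * (1 - MC/100)
= 632.68 * (1 - 33.47/100)
= 420.9220 g

420.9220 g


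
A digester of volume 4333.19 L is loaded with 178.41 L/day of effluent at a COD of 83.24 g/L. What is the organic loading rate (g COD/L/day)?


OLR = Q * S / V
= 178.41 * 83.24 / 4333.19
= 3.4272 g/L/day

3.4272 g/L/day


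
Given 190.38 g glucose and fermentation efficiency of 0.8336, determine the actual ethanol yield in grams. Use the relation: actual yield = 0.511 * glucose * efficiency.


Actual ethanol: m = 0.511 * 190.38 * 0.8336
m = 81.0961 g

81.0961 g


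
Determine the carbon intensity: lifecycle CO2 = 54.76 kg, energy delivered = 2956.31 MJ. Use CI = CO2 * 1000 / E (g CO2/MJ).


CI = CO2 * 1000 / E
= 54.76 * 1000 / 2956.31
= 18.5231 g CO2/MJ

18.5231 g CO2/MJ


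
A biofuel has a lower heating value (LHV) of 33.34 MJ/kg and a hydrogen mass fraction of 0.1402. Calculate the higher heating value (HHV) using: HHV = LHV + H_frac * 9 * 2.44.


HHV = LHV + H_frac * 9 * 2.44
= 33.34 + 0.1402 * 9 * 2.44
= 36.4188 MJ/kg

36.4188 MJ/kg


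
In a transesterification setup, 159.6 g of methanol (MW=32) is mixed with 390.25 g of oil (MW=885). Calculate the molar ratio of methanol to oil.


Molar ratio = n_MeOH / n_oil = (MeOH/32) / (oil/885) = (MeOH * 885) / (32 * oil)
= (159.6 * 885) / (32 * 390.25)
= 11.3105

11.3105


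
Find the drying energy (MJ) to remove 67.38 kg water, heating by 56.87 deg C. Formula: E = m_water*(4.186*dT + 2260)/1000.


E = m_water * (4.186 * dT + 2260) / 1000
= 67.38 * (4.186 * 56.87 + 2260) / 1000
= 168.3191 MJ

168.3191 MJ


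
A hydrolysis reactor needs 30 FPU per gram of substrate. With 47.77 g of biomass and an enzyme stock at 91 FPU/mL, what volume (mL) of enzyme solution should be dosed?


V = dosage * m_sub / activity
V = 30 * 47.77 / 91
V = 15.7484 mL

15.7484 mL


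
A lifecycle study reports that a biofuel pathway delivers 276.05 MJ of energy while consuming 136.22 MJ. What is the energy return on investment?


EROI = E_out / E_in
= 276.05 / 136.22
= 2.0265

2.0265


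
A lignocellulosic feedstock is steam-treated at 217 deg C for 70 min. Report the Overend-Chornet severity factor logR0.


logR0 = log10(t * exp((T - 100) / 14.75))
= log10(70 * exp((217 - 100) / 14.75))
= 5.2900

5.2900


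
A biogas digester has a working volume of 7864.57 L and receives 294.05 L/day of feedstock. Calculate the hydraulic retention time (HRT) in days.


HRT = V / Q
= 7864.57 / 294.05
= 26.7457 days

26.7457 days


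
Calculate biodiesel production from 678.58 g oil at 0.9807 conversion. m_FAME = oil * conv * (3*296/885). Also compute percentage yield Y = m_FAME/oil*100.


m_FAME = oil * conv * (3 * 296 / 885) = oil * conv * (888/885)
= 678.58 * 0.9807 * 888 / 885
= 667.7393 g
Y = m_FAME / oil * 100 = conv * (888/885) * 100
= 0.9807 * 888 / 885 * 100
= 98.40%

667.7393 g FAME; Y = 98.40%


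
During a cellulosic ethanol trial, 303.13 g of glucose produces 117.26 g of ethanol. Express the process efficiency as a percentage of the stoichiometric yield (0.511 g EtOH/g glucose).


Fermentation efficiency = (actual / (0.511 * glucose)) * 100
= (117.26 / (0.511 * 303.13)) * 100
= 75.7007%

75.7007%


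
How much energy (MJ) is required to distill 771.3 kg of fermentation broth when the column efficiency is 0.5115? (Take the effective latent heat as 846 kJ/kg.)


E = m * 846 / (eta * 1000)
= 771.3 * 846 / (0.5115 * 1000)
= 1275.6985 MJ

1275.6985 MJ


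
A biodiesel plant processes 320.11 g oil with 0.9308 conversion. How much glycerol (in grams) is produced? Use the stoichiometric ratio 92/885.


glycerol = oil * conv * (92/885)
= 320.11 * 0.9308 * 92 / 885
= 30.9742 g

30.9742 g


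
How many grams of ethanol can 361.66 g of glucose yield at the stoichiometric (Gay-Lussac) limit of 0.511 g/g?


Theoretical ethanol yield: m_EtOH = 0.511 * m_glucose
m_EtOH = 0.511 * 361.66 = 184.8083 g

184.8083 g


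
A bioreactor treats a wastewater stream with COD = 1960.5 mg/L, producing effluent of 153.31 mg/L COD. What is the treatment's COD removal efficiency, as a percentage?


eta = (COD_in - COD_out) / COD_in * 100
= (1960.5 - 153.31) / 1960.5 * 100
= 92.1801%

92.1801%


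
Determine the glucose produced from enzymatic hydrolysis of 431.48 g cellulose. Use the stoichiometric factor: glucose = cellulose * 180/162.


glucose = cellulose * 180/162
= 431.48 * 180/162
= 479.4222 g

479.4222 g


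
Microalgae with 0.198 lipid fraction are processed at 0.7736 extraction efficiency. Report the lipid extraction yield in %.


Y = lipid_content * extraction_eff * 100
= 0.198 * 0.7736 * 100
= 15.3173%

15.3173%


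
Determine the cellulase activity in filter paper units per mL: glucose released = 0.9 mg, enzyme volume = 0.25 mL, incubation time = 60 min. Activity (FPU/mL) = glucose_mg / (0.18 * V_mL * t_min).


Activity = glucose_mg / (0.18 mg/umol * V_mL * t_min)
= 0.9 / (0.18 * 0.25 * 60)
= 0.3333 FPU/mL

0.3333 FPU/mL


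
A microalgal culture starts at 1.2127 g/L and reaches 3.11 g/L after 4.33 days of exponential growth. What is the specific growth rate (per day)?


mu = ln(X2/X1) / dt
= ln(3.11/1.2127) / 4.33
= 0.2175 per day

0.2175 per day


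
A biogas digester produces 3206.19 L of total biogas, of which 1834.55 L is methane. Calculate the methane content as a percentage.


CH4% = V_CH4 / V_total * 100
= 1834.55 / 3206.19 * 100
= 57.2190%

57.2190%


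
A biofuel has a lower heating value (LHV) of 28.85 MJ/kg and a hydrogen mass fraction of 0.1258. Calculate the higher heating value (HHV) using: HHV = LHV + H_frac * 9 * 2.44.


HHV = LHV + H_frac * 9 * 2.44
= 28.85 + 0.1258 * 9 * 2.44
= 31.6126 MJ/kg

31.6126 MJ/kg


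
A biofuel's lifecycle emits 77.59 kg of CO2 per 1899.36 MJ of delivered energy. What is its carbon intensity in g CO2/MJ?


CI = CO2 * 1000 / E
= 77.59 * 1000 / 1899.36
= 40.8506 g CO2/MJ

40.8506 g CO2/MJ


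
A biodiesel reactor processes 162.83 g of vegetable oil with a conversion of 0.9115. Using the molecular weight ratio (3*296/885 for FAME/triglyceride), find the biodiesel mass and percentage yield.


m_FAME = oil * conv * (3 * 296 / 885) = oil * conv * (888/885)
= 162.83 * 0.9115 * 888 / 885
= 148.9227 g
Y = m_FAME / oil * 100 = conv * (888/885) * 100
= 0.9115 * 888 / 885 * 100
= 91.46%

148.9227 g FAME; Y = 91.46%


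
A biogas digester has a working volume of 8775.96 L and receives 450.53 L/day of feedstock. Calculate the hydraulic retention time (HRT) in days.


HRT = V / Q
= 8775.96 / 450.53
= 19.4792 days

19.4792 days


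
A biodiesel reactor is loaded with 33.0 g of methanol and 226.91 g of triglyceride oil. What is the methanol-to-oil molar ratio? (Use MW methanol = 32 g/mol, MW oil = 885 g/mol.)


Molar ratio = n_MeOH / n_oil = (MeOH/32) / (oil/885) = (MeOH * 885) / (32 * oil)
= (33.0 * 885) / (32 * 226.91)
= 4.0221

4.0221


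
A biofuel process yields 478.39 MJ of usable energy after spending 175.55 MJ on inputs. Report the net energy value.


NEV = E_out - E_in
= 478.39 - 175.55
= 302.8400 MJ

302.8400 MJ


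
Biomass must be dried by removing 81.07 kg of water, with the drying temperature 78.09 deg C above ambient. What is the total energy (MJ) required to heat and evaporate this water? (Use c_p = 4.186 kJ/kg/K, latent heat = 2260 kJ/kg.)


E = m_water * (4.186 * dT + 2260) / 1000
= 81.07 * (4.186 * 78.09 + 2260) / 1000
= 209.7187 MJ

209.7187 MJ


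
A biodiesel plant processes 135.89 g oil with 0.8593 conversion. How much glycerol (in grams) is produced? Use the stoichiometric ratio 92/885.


glycerol = oil * conv * (92/885)
= 135.89 * 0.8593 * 92 / 885
= 12.1388 g

12.1388 g


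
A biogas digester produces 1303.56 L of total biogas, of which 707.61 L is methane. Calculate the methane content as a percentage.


CH4% = V_CH4 / V_total * 100
= 707.61 / 1303.56 * 100
= 54.2829%

54.2829%


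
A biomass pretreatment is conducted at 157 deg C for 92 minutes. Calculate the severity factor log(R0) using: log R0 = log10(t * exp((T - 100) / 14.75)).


logR0 = log10(t * exp((T - 100) / 14.75))
= log10(92 * exp((157 - 100) / 14.75))
= 3.6421

3.6421


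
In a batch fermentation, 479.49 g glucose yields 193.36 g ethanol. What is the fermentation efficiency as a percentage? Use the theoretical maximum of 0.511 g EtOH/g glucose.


Fermentation efficiency = (actual / (0.511 * glucose)) * 100
= (193.36 / (0.511 * 479.49)) * 100
= 78.9162%

78.9162%


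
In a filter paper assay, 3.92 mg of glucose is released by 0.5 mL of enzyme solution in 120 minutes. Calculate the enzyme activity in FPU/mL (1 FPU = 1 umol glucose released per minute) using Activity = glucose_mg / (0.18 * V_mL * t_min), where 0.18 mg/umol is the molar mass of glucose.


Activity = glucose_mg / (0.18 mg/umol * V_mL * t_min)
= 3.92 / (0.18 * 0.5 * 120)
= 0.3630 FPU/mL

0.3630 FPU/mL


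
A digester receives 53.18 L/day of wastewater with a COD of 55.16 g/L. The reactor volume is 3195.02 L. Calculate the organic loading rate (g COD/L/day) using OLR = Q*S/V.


OLR = Q * S / V
= 53.18 * 55.16 / 3195.02
= 0.9181 g/L/day

0.9181 g/L/day


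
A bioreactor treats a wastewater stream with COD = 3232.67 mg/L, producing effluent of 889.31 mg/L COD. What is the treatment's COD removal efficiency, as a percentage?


eta = (COD_in - COD_out) / COD_in * 100
= (3232.67 - 889.31) / 3232.67 * 100
= 72.4899%

72.4899%


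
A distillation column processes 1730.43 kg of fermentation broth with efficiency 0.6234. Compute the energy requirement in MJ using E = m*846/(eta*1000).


E = m * 846 / (eta * 1000)
= 1730.43 * 846 / (0.6234 * 1000)
= 2348.3218 MJ

2348.3218 MJ


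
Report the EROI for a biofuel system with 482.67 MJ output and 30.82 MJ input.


EROI = E_out / E_in
= 482.67 / 30.82
= 15.6609

15.6609


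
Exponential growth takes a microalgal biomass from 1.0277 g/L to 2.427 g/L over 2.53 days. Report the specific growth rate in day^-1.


mu = ln(X2/X1) / dt
= ln(2.427/1.0277) / 2.53
= 0.3397 per day

0.3397 per day


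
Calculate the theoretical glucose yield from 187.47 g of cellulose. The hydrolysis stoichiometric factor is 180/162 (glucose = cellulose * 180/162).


glucose = cellulose * 180/162
= 187.47 * 180/162
= 208.3000 g

208.3000 g


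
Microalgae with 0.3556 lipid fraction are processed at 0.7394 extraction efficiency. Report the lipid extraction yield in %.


Y = lipid_content * extraction_eff * 100
= 0.3556 * 0.7394 * 100
= 26.2931%

26.2931%


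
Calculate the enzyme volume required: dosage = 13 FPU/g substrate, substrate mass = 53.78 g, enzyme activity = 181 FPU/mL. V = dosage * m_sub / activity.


V = dosage * m_sub / activity
V = 13 * 53.78 / 181
V = 3.8627 mL

3.8627 mL


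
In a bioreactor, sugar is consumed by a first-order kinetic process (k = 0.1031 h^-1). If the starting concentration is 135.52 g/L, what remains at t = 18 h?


S = S0 * exp(-k * t)
S = 135.52 * exp(-0.1031 * 18)
S = 21.1855 g/L

21.1855 g/L


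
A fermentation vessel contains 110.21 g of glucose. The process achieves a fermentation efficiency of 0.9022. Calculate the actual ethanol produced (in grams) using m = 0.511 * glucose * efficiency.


Actual ethanol: m = 0.511 * 110.21 * 0.9022
m = 50.8095 g

50.8095 g


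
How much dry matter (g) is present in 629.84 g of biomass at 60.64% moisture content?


Wd = Ww * (1 - MC/100)
= 629.84 * (1 - 60.64/100)
= 247.9050 g

247.9050 g


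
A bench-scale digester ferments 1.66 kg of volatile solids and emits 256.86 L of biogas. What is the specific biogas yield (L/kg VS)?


Y = V / VS
= 256.86 / 1.66
= 154.7349 L/kg VS

154.7349 L/kg VS


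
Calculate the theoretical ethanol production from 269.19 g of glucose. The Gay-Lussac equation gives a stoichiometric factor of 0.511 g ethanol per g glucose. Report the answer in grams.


Theoretical ethanol yield: m_EtOH = 0.511 * m_glucose
m_EtOH = 0.511 * 269.19 = 137.5561 g

137.5561 g


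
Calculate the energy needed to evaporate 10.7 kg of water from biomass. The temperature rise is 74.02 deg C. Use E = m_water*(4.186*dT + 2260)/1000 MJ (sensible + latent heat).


E = m_water * (4.186 * dT + 2260) / 1000
= 10.7 * (4.186 * 74.02 + 2260) / 1000
= 27.4974 MJ

27.4974 MJ


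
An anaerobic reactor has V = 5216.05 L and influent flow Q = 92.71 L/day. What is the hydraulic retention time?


HRT = V / Q
= 5216.05 / 92.71
= 56.2620 days

56.2620 days


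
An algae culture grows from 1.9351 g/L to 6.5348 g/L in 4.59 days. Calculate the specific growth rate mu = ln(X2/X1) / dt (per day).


mu = ln(X2/X1) / dt
= ln(6.5348/1.9351) / 4.59
= 0.2651 per day

0.2651 per day


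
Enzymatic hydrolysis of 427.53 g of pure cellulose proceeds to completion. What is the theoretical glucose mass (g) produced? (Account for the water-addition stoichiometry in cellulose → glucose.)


glucose = cellulose * 180/162
= 427.53 * 180/162
= 475.0333 g

475.0333 g


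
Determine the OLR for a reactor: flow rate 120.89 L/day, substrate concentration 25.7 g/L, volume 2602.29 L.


OLR = Q * S / V
= 120.89 * 25.7 / 2602.29
= 1.1939 g/L/day

1.1939 g/L/day


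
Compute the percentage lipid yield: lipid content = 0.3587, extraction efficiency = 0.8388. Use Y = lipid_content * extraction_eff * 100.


Y = lipid_content * extraction_eff * 100
= 0.3587 * 0.8388 * 100
= 30.0878%

30.0878%


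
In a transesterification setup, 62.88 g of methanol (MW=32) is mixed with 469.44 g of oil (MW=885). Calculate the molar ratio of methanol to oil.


Molar ratio = n_MeOH / n_oil = (MeOH/32) / (oil/885) = (MeOH * 885) / (32 * oil)
= (62.88 * 885) / (32 * 469.44)
= 3.7045

3.7045


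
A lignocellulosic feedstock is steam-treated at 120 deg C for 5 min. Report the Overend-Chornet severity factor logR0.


logR0 = log10(t * exp((T - 100) / 14.75))
= log10(5 * exp((120 - 100) / 14.75))
= 1.2878

1.2878


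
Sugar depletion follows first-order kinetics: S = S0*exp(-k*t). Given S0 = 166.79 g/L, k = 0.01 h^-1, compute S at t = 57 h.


S = S0 * exp(-k * t)
S = 166.79 * exp(-0.01 * 57)
S = 94.3240 g/L

94.3240 g/L


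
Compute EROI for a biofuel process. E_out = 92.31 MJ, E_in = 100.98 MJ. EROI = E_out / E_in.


EROI = E_out / E_in
= 92.31 / 100.98
= 0.9141

0.9141


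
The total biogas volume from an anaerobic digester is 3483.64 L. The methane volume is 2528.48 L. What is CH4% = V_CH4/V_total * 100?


CH4% = V_CH4 / V_total * 100
= 2528.48 / 3483.64 * 100
= 72.5816%

72.5816%


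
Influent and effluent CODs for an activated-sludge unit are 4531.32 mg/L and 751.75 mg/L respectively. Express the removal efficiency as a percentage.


eta = (COD_in - COD_out) / COD_in * 100
= (4531.32 - 751.75) / 4531.32 * 100
= 83.4099%

83.4099%


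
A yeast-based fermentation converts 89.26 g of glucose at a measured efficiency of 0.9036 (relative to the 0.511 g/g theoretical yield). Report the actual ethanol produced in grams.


Actual ethanol: m = 0.511 * 89.26 * 0.9036
m = 41.2149 g

41.2149 g


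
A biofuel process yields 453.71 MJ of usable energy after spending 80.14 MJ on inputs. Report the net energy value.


NEV = E_out - E_in
= 453.71 - 80.14
= 373.5700 MJ

373.5700 MJ


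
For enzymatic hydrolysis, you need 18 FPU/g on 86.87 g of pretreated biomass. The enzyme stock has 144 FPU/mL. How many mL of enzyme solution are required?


V = dosage * m_sub / activity
V = 18 * 86.87 / 144
V = 10.8588 mL

10.8588 mL


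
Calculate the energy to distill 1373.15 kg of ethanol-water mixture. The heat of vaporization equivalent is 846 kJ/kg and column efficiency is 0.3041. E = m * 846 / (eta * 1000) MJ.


E = m * 846 / (eta * 1000)
= 1373.15 * 846 / (0.3041 * 1000)
= 3820.0753 MJ

3820.0753 MJ


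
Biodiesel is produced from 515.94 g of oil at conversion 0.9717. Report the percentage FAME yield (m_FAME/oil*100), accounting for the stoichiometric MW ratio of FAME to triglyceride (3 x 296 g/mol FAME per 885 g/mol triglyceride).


m_FAME = oil * conv * (3 * 296 / 885) = oil * conv * (888/885)
= 515.94 * 0.9717 * 888 / 885
= 503.0384 g
Y = m_FAME / oil * 100 = conv * (888/885) * 100
= 0.9717 * 888 / 885 * 100
= 97.50%

97.50%


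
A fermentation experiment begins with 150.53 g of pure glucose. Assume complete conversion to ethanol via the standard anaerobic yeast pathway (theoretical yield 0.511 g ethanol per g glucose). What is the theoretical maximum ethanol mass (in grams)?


Theoretical ethanol yield: m_EtOH = 0.511 * m_glucose
m_EtOH = 0.511 * 150.53 = 76.9208 g

76.9208 g


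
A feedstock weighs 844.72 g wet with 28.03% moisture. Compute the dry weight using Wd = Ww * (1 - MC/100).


Wd = Ww * (1 - MC/100)
= 844.72 * (1 - 28.03/100)
= 607.9450 g

607.9450 g


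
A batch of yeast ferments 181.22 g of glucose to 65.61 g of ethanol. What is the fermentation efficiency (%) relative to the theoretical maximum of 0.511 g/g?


Fermentation efficiency = (actual / (0.511 * glucose)) * 100
= (65.61 / (0.511 * 181.22)) * 100
= 70.8505%

70.8505%


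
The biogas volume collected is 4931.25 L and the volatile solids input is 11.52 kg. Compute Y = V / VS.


Y = V / VS
= 4931.25 / 11.52
= 428.0599 L/kg VS

428.0599 L/kg VS


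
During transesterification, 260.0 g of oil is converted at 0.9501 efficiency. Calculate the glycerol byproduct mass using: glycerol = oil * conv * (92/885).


glycerol = oil * conv * (92/885)
= 260.0 * 0.9501 * 92 / 885
= 25.6795 g

25.6795 g


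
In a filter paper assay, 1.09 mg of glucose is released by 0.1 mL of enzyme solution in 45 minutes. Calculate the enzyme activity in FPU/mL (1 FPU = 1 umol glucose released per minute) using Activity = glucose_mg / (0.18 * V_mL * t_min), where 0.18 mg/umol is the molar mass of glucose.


Activity = glucose_mg / (0.18 mg/umol * V_mL * t_min)
= 1.09 / (0.18 * 0.1 * 45)
= 1.3457 FPU/mL

1.3457 FPU/mL


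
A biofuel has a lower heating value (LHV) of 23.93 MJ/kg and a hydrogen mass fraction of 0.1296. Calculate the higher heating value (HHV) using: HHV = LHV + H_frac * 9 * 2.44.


HHV = LHV + H_frac * 9 * 2.44
= 23.93 + 0.1296 * 9 * 2.44
= 26.7760 MJ/kg

26.7760 MJ/kg


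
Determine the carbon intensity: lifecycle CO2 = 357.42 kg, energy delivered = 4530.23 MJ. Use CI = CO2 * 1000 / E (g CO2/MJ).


CI = CO2 * 1000 / E
= 357.42 * 1000 / 4530.23
= 78.8967 g CO2/MJ

78.8967 g CO2/MJ


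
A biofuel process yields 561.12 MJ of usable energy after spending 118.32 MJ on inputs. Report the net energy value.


NEV = E_out - E_in
= 561.12 - 118.32
= 442.8000 MJ

442.8000 MJ


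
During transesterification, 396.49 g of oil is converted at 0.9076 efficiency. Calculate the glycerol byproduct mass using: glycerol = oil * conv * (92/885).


glycerol = oil * conv * (92/885)
= 396.49 * 0.9076 * 92 / 885
= 37.4086 g

37.4086 g


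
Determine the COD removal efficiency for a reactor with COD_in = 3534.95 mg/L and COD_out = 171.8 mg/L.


eta = (COD_in - COD_out) / COD_in * 100
= (3534.95 - 171.8) / 3534.95 * 100
= 95.1400%

95.1400%


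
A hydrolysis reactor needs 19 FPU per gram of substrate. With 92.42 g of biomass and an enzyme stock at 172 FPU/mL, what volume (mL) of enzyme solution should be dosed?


V = dosage * m_sub / activity
V = 19 * 92.42 / 172
V = 10.2092 mL

10.2092 mL


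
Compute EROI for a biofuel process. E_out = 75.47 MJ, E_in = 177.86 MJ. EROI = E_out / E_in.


EROI = E_out / E_in
= 75.47 / 177.86
= 0.4243

0.4243


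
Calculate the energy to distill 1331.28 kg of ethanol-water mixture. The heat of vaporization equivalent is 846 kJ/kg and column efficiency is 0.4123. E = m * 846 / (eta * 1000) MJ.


E = m * 846 / (eta * 1000)
= 1331.28 * 846 / (0.4123 * 1000)
= 2731.6587 MJ

2731.6587 MJ


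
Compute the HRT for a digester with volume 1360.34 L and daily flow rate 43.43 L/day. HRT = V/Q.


HRT = V / Q
= 1360.34 / 43.43
= 31.3226 days

31.3226 days


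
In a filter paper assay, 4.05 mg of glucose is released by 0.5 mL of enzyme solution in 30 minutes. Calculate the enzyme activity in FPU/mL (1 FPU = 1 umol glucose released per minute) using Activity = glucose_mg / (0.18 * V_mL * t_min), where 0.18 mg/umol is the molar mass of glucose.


Activity = glucose_mg / (0.18 mg/umol * V_mL * t_min)
= 4.05 / (0.18 * 0.5 * 30)
= 1.5000 FPU/mL

1.5000 FPU/mL


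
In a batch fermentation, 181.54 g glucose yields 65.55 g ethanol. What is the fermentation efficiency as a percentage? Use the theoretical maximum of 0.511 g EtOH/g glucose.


Fermentation efficiency = (actual / (0.511 * glucose)) * 100
= (65.55 / (0.511 * 181.54)) * 100
= 70.6609%

70.6609%


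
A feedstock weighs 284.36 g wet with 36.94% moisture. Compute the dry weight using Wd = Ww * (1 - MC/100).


Wd = Ww * (1 - MC/100)
= 284.36 * (1 - 36.94/100)
= 179.3174 g

179.3174 g


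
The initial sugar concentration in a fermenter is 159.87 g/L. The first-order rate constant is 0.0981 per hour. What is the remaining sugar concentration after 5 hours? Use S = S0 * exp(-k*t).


S = S0 * exp(-k * t)
S = 159.87 * exp(-0.0981 * 5)
S = 97.8916 g/L

97.8916 g/L


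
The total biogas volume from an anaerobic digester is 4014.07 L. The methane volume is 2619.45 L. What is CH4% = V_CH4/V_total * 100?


CH4% = V_CH4 / V_total * 100
= 2619.45 / 4014.07 * 100
= 65.2567%

65.2567%


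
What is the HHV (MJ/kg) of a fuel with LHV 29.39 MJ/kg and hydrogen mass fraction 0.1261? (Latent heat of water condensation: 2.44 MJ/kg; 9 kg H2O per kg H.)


HHV = LHV + H_frac * 9 * 2.44
= 29.39 + 0.1261 * 9 * 2.44
= 32.1592 MJ/kg

32.1592 MJ/kg


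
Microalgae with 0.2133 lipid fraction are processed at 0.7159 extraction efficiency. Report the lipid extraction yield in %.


Y = lipid_content * extraction_eff * 100
= 0.2133 * 0.7159 * 100
= 15.2701%

15.2701%


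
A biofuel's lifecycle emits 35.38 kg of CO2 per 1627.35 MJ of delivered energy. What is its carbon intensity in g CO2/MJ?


CI = CO2 * 1000 / E
= 35.38 * 1000 / 1627.35
= 21.7409 g CO2/MJ

21.7409 g CO2/MJ


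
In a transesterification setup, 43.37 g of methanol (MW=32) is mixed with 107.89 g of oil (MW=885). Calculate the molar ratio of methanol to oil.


Molar ratio = n_MeOH / n_oil = (MeOH/32) / (oil/885) = (MeOH * 885) / (32 * oil)
= (43.37 * 885) / (32 * 107.89)
= 11.1174

11.1174


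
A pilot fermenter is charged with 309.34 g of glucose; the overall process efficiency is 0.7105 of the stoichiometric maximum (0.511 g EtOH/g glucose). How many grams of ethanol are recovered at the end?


Actual ethanol: m = 0.511 * 309.34 * 0.7105
m = 112.3107 g

112.3107 g


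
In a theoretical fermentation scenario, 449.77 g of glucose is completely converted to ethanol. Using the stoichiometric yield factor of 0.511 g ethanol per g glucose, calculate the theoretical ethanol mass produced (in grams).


Theoretical ethanol yield: m_EtOH = 0.511 * m_glucose
m_EtOH = 0.511 * 449.77 = 229.8325 g

229.8325 g


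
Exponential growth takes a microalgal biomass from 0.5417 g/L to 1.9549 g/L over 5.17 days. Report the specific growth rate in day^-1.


mu = ln(X2/X1) / dt
= ln(1.9549/0.5417) / 5.17
= 0.2482 per day

0.2482 per day


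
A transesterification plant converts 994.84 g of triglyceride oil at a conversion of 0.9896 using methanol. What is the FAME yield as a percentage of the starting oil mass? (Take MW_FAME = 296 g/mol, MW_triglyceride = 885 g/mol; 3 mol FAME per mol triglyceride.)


m_FAME = oil * conv * (3 * 296 / 885) = oil * conv * (888/885)
= 994.84 * 0.9896 * 888 / 885
= 987.8309 g
Y = m_FAME / oil * 100 = conv * (888/885) * 100
= 0.9896 * 888 / 885 * 100
= 99.30%

99.30%


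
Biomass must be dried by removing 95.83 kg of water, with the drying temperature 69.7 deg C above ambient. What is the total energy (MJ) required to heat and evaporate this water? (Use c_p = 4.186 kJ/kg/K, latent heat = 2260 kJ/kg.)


E = m_water * (4.186 * dT + 2260) / 1000
= 95.83 * (4.186 * 69.7 + 2260) / 1000
= 244.5356 MJ

244.5356 MJ


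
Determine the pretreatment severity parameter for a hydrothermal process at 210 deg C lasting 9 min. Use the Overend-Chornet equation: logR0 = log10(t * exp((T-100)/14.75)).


logR0 = log10(t * exp((T - 100) / 14.75))
= log10(9 * exp((210 - 100) / 14.75))
= 4.1930

4.1930


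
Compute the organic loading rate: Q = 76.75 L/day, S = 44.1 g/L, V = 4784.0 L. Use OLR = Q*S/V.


OLR = Q * S / V
= 76.75 * 44.1 / 4784.0
= 0.7075 g/L/day

0.7075 g/L/day


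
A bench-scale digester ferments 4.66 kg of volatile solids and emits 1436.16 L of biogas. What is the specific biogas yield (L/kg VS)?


Y = V / VS
= 1436.16 / 4.66
= 308.1888 L/kg VS

308.1888 L/kg VS


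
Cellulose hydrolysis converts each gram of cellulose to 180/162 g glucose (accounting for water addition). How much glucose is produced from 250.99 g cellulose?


glucose = cellulose * 180/162
= 250.99 * 180/162
= 278.8778 g

278.8778 g


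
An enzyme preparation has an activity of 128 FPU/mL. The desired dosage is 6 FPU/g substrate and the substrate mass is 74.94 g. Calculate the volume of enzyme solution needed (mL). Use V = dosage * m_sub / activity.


V = dosage * m_sub / activity
V = 6 * 74.94 / 128
V = 3.5128 mL

3.5128 mL


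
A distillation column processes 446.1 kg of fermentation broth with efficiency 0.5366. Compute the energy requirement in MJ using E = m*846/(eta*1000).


E = m * 846 / (eta * 1000)
= 446.1 * 846 / (0.5366 * 1000)
= 703.3183 MJ

703.3183 MJ


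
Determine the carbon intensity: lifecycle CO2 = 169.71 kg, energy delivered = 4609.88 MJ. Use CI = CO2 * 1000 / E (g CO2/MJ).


CI = CO2 * 1000 / E
= 169.71 * 1000 / 4609.88
= 36.8144 g CO2/MJ

36.8144 g CO2/MJ


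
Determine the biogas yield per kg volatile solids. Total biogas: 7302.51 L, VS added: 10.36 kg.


Y = V / VS
= 7302.51 / 10.36
= 704.8755 L/kg VS

704.8755 L/kg VS


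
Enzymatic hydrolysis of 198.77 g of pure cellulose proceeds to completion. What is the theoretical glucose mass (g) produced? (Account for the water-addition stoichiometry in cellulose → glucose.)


glucose = cellulose * 180/162
= 198.77 * 180/162
= 220.8556 g

220.8556 g


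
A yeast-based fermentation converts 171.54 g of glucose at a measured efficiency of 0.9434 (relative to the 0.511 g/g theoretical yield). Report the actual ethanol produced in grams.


Actual ethanol: m = 0.511 * 171.54 * 0.9434
m = 82.6956 g

82.6956 g


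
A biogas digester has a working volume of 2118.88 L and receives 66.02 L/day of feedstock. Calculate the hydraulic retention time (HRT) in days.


HRT = V / Q
= 2118.88 / 66.02
= 32.0945 days

32.0945 days


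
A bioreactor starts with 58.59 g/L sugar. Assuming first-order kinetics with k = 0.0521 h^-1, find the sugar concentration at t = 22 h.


S = S0 * exp(-k * t)
S = 58.59 * exp(-0.0521 * 22)
S = 18.6224 g/L

18.6224 g/L


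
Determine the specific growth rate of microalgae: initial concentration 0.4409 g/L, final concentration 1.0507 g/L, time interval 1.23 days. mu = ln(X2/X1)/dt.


mu = ln(X2/X1) / dt
= ln(1.0507/0.4409) / 1.23
= 0.7060 per day

0.7060 per day


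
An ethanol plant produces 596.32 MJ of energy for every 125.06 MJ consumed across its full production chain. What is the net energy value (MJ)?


NEV = E_out - E_in
= 596.32 - 125.06
= 471.2600 MJ

471.2600 MJ


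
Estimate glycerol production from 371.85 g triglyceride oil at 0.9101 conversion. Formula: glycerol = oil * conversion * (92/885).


glycerol = oil * conv * (92/885)
= 371.85 * 0.9101 * 92 / 885
= 35.1805 g

35.1805 g


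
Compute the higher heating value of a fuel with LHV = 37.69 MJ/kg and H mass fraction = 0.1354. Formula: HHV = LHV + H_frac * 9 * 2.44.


HHV = LHV + H_frac * 9 * 2.44
= 37.69 + 0.1354 * 9 * 2.44
= 40.6634 MJ/kg

40.6634 MJ/kg


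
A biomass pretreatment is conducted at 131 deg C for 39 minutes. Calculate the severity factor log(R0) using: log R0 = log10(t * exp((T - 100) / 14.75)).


logR0 = log10(t * exp((T - 100) / 14.75))
= log10(39 * exp((131 - 100) / 14.75))
= 2.5038

2.5038


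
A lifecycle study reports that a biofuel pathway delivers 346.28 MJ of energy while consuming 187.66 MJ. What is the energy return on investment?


EROI = E_out / E_in
= 346.28 / 187.66
= 1.8453

1.8453


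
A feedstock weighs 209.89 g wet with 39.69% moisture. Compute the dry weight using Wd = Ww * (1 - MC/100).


Wd = Ww * (1 - MC/100)
= 209.89 * (1 - 39.69/100)
= 126.5847 g

126.5847 g


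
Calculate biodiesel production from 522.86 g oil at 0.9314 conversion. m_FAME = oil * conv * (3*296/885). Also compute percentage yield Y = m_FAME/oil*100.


m_FAME = oil * conv * (3 * 296 / 885) = oil * conv * (888/885)
= 522.86 * 0.9314 * 888 / 885
= 488.6426 g
Y = m_FAME / oil * 100 = conv * (888/885) * 100
= 0.9314 * 888 / 885 * 100
= 93.46%

488.6426 g FAME; Y = 93.46%


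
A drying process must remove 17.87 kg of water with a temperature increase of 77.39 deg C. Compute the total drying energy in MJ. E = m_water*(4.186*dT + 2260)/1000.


E = m_water * (4.186 * dT + 2260) / 1000
= 17.87 * (4.186 * 77.39 + 2260) / 1000
= 46.1753 MJ

46.1753 MJ


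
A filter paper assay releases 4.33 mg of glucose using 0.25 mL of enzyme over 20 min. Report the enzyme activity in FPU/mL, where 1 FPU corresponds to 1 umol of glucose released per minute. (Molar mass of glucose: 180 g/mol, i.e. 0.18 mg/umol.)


Activity = glucose_mg / (0.18 mg/umol * V_mL * t_min)
= 4.33 / (0.18 * 0.25 * 20)
= 4.8111 FPU/mL

4.8111 FPU/mL


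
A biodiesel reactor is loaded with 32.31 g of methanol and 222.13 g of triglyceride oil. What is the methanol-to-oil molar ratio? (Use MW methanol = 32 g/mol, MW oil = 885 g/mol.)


Molar ratio = n_MeOH / n_oil = (MeOH/32) / (oil/885) = (MeOH * 885) / (32 * oil)
= (32.31 * 885) / (32 * 222.13)
= 4.0227

4.0227


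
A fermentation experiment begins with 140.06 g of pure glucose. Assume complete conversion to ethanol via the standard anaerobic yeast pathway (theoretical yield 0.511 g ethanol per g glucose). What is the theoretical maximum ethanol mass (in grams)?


Theoretical ethanol yield: m_EtOH = 0.511 * m_glucose
m_EtOH = 0.511 * 140.06 = 71.5707 g

71.5707 g


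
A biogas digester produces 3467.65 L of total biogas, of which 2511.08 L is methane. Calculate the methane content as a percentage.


CH4% = V_CH4 / V_total * 100
= 2511.08 / 3467.65 * 100
= 72.4145%

72.4145%


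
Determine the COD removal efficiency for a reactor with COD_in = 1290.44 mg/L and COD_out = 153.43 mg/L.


eta = (COD_in - COD_out) / COD_in * 100
= (1290.44 - 153.43) / 1290.44 * 100
= 88.1103%

88.1103%


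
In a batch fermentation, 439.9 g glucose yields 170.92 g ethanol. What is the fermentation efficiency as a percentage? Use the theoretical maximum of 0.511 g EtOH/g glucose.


Fermentation efficiency = (actual / (0.511 * glucose)) * 100
= (170.92 / (0.511 * 439.9)) * 100
= 76.0358%

76.0358%


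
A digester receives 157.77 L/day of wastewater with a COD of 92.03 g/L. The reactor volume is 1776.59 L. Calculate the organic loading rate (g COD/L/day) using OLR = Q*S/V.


OLR = Q * S / V
= 157.77 * 92.03 / 1776.59
= 8.1727 g/L/day

8.1727 g/L/day


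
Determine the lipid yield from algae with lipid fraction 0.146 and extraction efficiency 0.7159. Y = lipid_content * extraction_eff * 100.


Y = lipid_content * extraction_eff * 100
= 0.146 * 0.7159 * 100
= 10.4521%

10.4521%


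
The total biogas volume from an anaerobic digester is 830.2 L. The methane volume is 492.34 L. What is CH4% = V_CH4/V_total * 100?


CH4% = V_CH4 / V_total * 100
= 492.34 / 830.2 * 100
= 59.3038%

59.3038%


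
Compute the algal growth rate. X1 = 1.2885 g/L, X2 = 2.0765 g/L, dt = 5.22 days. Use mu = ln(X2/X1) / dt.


mu = ln(X2/X1) / dt
= ln(2.0765/1.2885) / 5.22
= 0.0914 per day

0.0914 per day


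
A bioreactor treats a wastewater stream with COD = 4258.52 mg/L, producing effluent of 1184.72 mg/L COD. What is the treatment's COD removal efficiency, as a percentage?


eta = (COD_in - COD_out) / COD_in * 100
= (4258.52 - 1184.72) / 4258.52 * 100
= 72.1800%

72.1800%


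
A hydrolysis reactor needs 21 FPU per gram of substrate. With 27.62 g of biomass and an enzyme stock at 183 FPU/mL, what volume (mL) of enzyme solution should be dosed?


V = dosage * m_sub / activity
V = 21 * 27.62 / 183
V = 3.1695 mL

3.1695 mL


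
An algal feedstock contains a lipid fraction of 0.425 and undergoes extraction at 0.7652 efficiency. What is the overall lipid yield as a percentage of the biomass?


Y = lipid_content * extraction_eff * 100
= 0.425 * 0.7652 * 100
= 32.5210%

32.5210%


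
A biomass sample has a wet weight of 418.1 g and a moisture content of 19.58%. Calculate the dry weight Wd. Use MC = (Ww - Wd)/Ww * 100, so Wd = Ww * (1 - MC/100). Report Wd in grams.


Wd = Ww * (1 - MC/100)
= 418.1 * (1 - 19.58/100)
= 336.2360 g

336.2360 g


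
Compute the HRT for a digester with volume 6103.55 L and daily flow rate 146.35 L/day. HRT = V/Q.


HRT = V / Q
= 6103.55 / 146.35
= 41.7052 days

41.7052 days


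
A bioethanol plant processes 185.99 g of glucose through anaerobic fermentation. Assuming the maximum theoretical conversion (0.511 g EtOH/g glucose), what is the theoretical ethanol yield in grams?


Theoretical ethanol yield: m_EtOH = 0.511 * m_glucose
m_EtOH = 0.511 * 185.99 = 95.0409 g

95.0409 g


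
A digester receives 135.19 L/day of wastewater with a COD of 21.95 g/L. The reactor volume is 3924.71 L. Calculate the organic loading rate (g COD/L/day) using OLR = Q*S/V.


OLR = Q * S / V
= 135.19 * 21.95 / 3924.71
= 0.7561 g/L/day

0.7561 g/L/day


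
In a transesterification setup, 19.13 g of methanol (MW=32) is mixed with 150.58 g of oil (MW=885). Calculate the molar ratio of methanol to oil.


Molar ratio = n_MeOH / n_oil = (MeOH/32) / (oil/885) = (MeOH * 885) / (32 * oil)
= (19.13 * 885) / (32 * 150.58)
= 3.5135

3.5135


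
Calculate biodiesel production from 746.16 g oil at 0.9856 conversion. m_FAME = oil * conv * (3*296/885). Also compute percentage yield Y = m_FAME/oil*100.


m_FAME = oil * conv * (3 * 296 / 885) = oil * conv * (888/885)
= 746.16 * 0.9856 * 888 / 885
= 737.9082 g
Y = m_FAME / oil * 100 = conv * (888/885) * 100
= 0.9856 * 888 / 885 * 100
= 98.89%

737.9082 g FAME; Y = 98.89%


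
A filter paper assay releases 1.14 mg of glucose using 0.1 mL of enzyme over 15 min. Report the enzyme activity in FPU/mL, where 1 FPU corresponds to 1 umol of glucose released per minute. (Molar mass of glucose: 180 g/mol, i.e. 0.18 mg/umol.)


Activity = glucose_mg / (0.18 mg/umol * V_mL * t_min)
= 1.14 / (0.18 * 0.1 * 15)
= 4.2222 FPU/mL

4.2222 FPU/mL


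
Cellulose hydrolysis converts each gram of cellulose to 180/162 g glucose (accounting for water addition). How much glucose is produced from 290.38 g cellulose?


glucose = cellulose * 180/162
= 290.38 * 180/162
= 322.6444 g

322.6444 g


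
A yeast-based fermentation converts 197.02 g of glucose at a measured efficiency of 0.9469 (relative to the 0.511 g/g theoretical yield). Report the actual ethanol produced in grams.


Actual ethanol: m = 0.511 * 197.02 * 0.9469
m = 95.3313 g

95.3313 g


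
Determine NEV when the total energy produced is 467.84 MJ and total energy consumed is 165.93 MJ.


NEV = E_out - E_in
= 467.84 - 165.93
= 301.9100 MJ

301.9100 MJ


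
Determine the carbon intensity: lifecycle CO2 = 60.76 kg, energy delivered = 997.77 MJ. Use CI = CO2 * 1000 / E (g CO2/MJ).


CI = CO2 * 1000 / E
= 60.76 * 1000 / 997.77
= 60.8958 g CO2/MJ

60.8958 g CO2/MJ


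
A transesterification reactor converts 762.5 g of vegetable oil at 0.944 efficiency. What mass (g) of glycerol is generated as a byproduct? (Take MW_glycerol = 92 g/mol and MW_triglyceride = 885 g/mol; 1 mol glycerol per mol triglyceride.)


glycerol = oil * conv * (92/885)
= 762.5 * 0.944 * 92 / 885
= 74.8267 g

74.8267 g


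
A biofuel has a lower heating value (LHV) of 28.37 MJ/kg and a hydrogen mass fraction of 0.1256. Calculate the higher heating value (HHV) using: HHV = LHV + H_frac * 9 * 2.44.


HHV = LHV + H_frac * 9 * 2.44
= 28.37 + 0.1256 * 9 * 2.44
= 31.1282 MJ/kg

31.1282 MJ/kg


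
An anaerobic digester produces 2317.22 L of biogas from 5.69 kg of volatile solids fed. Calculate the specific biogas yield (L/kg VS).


Y = V / VS
= 2317.22 / 5.69
= 407.2443 L/kg VS

407.2443 L/kg VS


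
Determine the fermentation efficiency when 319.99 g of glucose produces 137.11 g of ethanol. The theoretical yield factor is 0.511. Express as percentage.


Fermentation efficiency = (actual / (0.511 * glucose)) * 100
= (137.11 / (0.511 * 319.99)) * 100
= 83.8517%

83.8517%


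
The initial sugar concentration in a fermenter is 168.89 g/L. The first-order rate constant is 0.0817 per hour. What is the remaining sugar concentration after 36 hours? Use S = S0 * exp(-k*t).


S = S0 * exp(-k * t)
S = 168.89 * exp(-0.0817 * 36)
S = 8.9178 g/L

8.9178 g/L


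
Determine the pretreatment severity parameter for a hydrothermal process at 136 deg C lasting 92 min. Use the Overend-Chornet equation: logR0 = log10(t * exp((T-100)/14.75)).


logR0 = log10(t * exp((T - 100) / 14.75))
= log10(92 * exp((136 - 100) / 14.75))
= 3.0238

3.0238
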